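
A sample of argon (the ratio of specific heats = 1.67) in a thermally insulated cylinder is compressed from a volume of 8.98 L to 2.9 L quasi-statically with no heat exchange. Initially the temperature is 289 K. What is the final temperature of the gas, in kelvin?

Adiabatic: T₁V₁^(γ−1) = T₂V₂^(γ−1) ⇒ T₂ = T₁ (V₁/V₂)^(γ−1).
T₂ = 289 × (8.98/2.9)^(0.67) = 616.3 K.

T₂ ≈ 616 K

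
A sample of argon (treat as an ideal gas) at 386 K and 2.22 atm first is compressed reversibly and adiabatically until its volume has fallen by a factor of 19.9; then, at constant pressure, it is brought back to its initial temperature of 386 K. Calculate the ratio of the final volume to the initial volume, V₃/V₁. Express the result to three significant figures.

V₃/V₁ ≈ 0.00684

For a monatomic ideal gas γ = 5/3.
Adiabatic step: V₂/V₁ = 0.05025; T₂ = T₁·19.9^(2/3) = 2835 K.
Isobaric step: V₃/V₂ = T₃/T₂ = 386/2835.
V₃/V₁ = (V₂/V₁)(V₃/V₂) = 0.05025 × (386/2835) = 0.006843.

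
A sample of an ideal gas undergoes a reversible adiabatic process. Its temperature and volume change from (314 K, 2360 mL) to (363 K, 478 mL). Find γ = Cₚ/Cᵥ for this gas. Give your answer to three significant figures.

γ ≈ 1.09

TV^(γ−1) = const ⇒ γ − 1 = ln(T₂/T₁) / ln(V₁/V₂).
γ = 1 + ln(363/314) / ln(2360/478) = 1.091.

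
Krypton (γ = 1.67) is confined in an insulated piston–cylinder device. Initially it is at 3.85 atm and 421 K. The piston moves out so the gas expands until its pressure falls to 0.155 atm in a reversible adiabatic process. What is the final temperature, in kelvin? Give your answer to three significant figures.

T₂ ≈ 116 K

Adiabatic: T₂/T₁ = (P₂/P₁)^((γ−1)/γ).
T₂ = 421 × (0.155/3.85)^(0.401) = 116 K.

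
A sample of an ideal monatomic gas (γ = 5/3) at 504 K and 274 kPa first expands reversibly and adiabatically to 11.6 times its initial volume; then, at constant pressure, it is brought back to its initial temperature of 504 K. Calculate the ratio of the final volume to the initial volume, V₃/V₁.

V₃/V₁ ≈ 59.4

Adiabatic step: V₂/V₁ = 11.6; T₂ = T₁·(1/11.6)^(2/3) = 98.35 K.
Isobaric step: V₃/V₂ = T₃/T₂ = 504/98.35.
V₃/V₁ = (V₂/V₁)(V₃/V₂) = 11.6 × (504/98.35) = 59.44.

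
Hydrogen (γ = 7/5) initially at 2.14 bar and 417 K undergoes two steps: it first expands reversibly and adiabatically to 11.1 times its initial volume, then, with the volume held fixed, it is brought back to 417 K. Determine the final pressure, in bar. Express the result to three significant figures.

Adiabatic step (PV^γ = const): P₂ = 2.14×(1/11.1)^(7/5) = 0.07361 bar; T₂ = 417×(1/11.1)^(2/5) = 159.2 K.
Isochoric: P₃ = P₂(T₃/T₂) = 0.07361 × (417/159.2) = 0.1928 bar.

P₃ ≈ 0.193 bar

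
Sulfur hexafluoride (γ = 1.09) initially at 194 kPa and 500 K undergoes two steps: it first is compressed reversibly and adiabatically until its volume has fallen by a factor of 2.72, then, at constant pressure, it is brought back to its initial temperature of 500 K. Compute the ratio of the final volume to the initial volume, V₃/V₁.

Adiabatic step: V₂/V₁ = 0.3676; T₂ = T₁·2.72^(0.09) = 547.1 K.
Isobaric step: V₃/V₂ = T₃/T₂ = 500/547.1.
V₃/V₁ = (V₂/V₁)(V₃/V₂) = 0.3676 × (500/547.1) = 0.336.

V₃/V₁ ≈ 0.336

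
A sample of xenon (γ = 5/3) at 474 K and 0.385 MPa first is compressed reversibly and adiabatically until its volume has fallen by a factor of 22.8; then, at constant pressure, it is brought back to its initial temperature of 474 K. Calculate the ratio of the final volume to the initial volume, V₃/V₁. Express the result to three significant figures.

V₃/V₁ ≈ 0.00545

Adiabatic step: V₂/V₁ = 0.04386; T₂ = T₁·22.8^(2/3) = 3811 K.
Isobaric step: V₃/V₂ = T₃/T₂ = 474/3811.
V₃/V₁ = (V₂/V₁)(V₃/V₂) = 0.04386 × (474/3811) = 0.005455.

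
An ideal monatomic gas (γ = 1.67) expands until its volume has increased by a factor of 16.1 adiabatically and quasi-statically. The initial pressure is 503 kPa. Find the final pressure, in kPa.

P₂ ≈ 4.85 kPa

Adiabatic: P₁V₁^γ = P₂V₂^γ ⇒ P₂ = P₁ (V₁/V₂)^γ.
P₂ = 503 × (1/16.1)^(1.67) = 4.855 kPa.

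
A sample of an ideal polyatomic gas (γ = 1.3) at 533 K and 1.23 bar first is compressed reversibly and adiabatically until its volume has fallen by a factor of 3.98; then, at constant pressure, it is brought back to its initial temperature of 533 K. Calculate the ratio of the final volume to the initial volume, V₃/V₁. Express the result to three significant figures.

V₃/V₁ ≈ 0.166

Adiabatic step: V₂/V₁ = 0.2513; T₂ = T₁·3.98^(0.3) = 806.7 K.
Isobaric step: V₃/V₂ = T₃/T₂ = 533/806.7.
V₃/V₁ = (V₂/V₁)(V₃/V₂) = 0.2513 × (533/806.7) = 0.166.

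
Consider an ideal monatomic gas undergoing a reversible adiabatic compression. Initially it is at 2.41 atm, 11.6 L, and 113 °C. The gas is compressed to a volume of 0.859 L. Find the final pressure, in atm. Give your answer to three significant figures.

P₂ ≈ 185 atm

Since PV^γ is constant along a reversible adiabat, P₂ = P₁ (V₁/V₂)^γ.
γ = 5/3 for a monatomic ideal gas.
P₂ = 2.41 × (11.6/0.859)^(5/3) = 184.6 atm.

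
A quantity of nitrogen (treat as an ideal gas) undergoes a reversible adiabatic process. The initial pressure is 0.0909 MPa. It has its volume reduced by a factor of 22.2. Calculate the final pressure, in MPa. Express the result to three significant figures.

Since PV^γ is constant along a reversible adiabat, P₂ = P₁ (V₁/V₂)^γ.
For a diatomic ideal gas γ = 7/5.
P₂ = 0.0909 × 22.2^(7/5) = 6.974 MPa.

P₂ ≈ 6.97 MPa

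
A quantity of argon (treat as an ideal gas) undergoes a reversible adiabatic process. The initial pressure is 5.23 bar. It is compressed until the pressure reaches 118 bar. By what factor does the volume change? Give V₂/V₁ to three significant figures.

V₂/V₁ ≈ 0.154

From PV^γ = const, V₂/V₁ = (P₁/P₂)^(1/γ).
For a monatomic ideal gas γ = 5/3.
V₂/V₁ = (5.23/118)^(3/5) = 0.1542.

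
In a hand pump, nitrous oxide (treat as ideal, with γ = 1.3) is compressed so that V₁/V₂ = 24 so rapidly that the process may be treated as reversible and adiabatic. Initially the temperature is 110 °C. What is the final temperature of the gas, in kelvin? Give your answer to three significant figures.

T₂ ≈ 994 K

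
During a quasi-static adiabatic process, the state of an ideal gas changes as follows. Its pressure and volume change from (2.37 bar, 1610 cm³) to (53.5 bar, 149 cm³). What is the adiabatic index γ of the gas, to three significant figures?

γ ≈ 1.31

PV^γ = const ⇒ γ = ln(P₂/P₁) / ln(V₁/V₂).
γ = ln(53.5/2.37) / ln(1610/149) = 1.31.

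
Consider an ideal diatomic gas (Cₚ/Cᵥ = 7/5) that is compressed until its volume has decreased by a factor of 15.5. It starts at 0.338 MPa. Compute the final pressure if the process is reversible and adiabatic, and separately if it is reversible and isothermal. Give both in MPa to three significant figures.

adiabatic: 15.7 MPa; isothermal: 5.24 MPa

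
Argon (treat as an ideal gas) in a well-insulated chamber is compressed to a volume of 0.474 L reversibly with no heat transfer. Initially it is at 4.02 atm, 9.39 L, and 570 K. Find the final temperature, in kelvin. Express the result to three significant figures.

T₂ ≈ 4170 K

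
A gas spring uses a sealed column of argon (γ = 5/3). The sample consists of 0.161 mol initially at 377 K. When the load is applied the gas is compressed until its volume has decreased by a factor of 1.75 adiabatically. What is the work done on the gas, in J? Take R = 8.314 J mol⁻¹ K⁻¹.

Adiabatic: T₁V₁^(γ−1) = T₂V₂^(γ−1) ⇒ T₂ = T₁ (V₁/V₂)^(γ−1).
T₂ = 377 × 1.75^(2/3) = 547.5 K.
Q = 0, so ΔU = W_on_gas = nCᵥΔT with Cᵥ = R/(γ−1) = 12.47 J/(mol·K).
ΔU = 0.161 × 12.47 × (547.5 − 377) = 342.3 J.

W ≈ 342 J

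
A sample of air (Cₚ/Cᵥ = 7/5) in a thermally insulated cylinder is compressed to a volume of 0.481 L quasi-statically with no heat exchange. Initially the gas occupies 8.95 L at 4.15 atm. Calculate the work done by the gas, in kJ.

W ≈ -20.9 kJ

P₂ = P₁(V₁/V₂)^γ = 4.15×(8.95/0.481)^(7/5) = 248.7 atm.
For a reversible adiabat, W_by_gas = (P₁V₁ − P₂V₂)/(γ−1).
W_by = (420500×0.00895 − 2.519×10^7×0.000481) / (2/5) = -20890 J.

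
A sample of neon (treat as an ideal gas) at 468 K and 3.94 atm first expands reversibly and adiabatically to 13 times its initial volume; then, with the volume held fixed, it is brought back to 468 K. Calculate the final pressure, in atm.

For a monatomic ideal gas γ = 5/3.
Adiabatic step (PV^γ = const): P₂ = 3.94×(1/13)^(5/3) = 0.05482 atm; T₂ = 468×(1/13)^(2/3) = 84.65 K.
Isochoric: P₃ = P₂(T₃/T₂) = 0.05482 × (468/84.65) = 0.3031 atm.

P₃ ≈ 0.303 atm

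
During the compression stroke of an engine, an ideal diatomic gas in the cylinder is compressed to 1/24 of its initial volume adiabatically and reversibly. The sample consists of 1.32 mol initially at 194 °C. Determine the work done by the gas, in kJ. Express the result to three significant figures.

For a reversible adiabat TV^(γ−1) is constant, so T₂ = T₁ (V₁/V₂)^(γ−1).
γ = 7/5 for a diatomic ideal gas, so γ−1 = 2/5.
T₁ = 194 °C = 467.1 K.
T₂ = 467.1 × 24^(2/5) = 1665 K.
Q = 0, so ΔU = W_on_gas = nCᵥΔT with Cᵥ = R/(γ−1) = 20.79 J/(mol·K).
ΔU = 1.32 × 20.79 × (1665 − 467.1) = 32880 J.
Work done by the gas = −ΔU = -32880 J.

W ≈ -32.9 kJ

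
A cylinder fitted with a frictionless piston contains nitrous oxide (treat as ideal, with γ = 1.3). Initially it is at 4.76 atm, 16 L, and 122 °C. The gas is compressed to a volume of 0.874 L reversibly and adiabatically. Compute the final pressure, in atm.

Since PV^γ is constant along a reversible adiabat, P₂ = P₁ (V₁/V₂)^γ.
P₂ = 4.76 × (16/0.874)^(1.3) = 208.4 atm.

P₂ ≈ 208 atm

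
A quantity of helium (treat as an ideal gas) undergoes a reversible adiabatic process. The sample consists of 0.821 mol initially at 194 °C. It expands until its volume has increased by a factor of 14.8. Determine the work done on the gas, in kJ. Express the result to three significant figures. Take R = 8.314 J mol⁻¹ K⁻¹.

Adiabatic: T₁V₁^(γ−1) = T₂V₂^(γ−1) ⇒ T₂ = T₁ (V₁/V₂)^(γ−1).
γ = 5/3 for a monatomic ideal gas, so γ−1 = 2/3.
T₁ = 194 °C = 467.1 K.
T₂ = 467.1 × (1/14.8)^(2/3) = 77.5 K.
Q = 0, so ΔU = W_on_gas = nCᵥΔT with Cᵥ = R/(γ−1) = 12.47 J/(mol·K).
ΔU = 0.821 × 12.47 × (77.5 − 467.1) = -3990 J.

W ≈ -3.99 kJ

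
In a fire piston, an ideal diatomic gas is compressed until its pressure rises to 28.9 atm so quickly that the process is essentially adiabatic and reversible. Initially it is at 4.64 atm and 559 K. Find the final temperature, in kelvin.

Along an adiabat T P^((1−γ)/γ) is constant, so T₂ = T₁ (P₂/P₁)^((γ−1)/γ).
For a diatomic ideal gas γ = 7/5, so (γ−1)/γ = 2/7.
T₂ = 559 × (28.9/4.64)^(2/7) = 942.7 K.

T₂ ≈ 943 K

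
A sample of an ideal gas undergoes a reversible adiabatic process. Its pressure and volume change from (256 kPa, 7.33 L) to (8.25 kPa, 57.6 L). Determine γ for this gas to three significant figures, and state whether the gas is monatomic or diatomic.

PV^γ = const ⇒ γ = ln(P₂/P₁) / ln(V₁/V₂).
γ = ln(8.25/256) / ln(7.33/57.6) = 1.666.
γ ≈ 1.67 is close to 5/3, so the gas is monatomic.

γ ≈ 1.67; monatomic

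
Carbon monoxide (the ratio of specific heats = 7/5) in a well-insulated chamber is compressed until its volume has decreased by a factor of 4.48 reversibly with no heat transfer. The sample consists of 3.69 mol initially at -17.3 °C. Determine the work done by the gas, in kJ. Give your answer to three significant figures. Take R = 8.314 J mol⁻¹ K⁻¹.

W ≈ -16.1 kJ

Adiabatic: T₁V₁^(γ−1) = T₂V₂^(γ−1) ⇒ T₂ = T₁ (V₁/V₂)^(γ−1).
T₁ = -17.3 °C = 255.8 K.
T₂ = 255.8 × 4.48^(2/5) = 466.1 K.
Q = 0, so ΔU = W_on_gas = nCᵥΔT with Cᵥ = R/(γ−1) = 20.79 J/(mol·K).
ΔU = 3.69 × 20.79 × (466.1 − 255.8) = 16130 J.
Work done by the gas = −ΔU = -16130 J.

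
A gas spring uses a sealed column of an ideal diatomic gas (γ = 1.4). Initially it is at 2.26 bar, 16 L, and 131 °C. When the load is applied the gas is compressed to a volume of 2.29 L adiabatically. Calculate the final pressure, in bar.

P₂ ≈ 34.4 bar

Adiabatic: P₁V₁^γ = P₂V₂^γ ⇒ P₂ = P₁ (V₁/V₂)^γ.
P₂ = 2.26 × (16/2.29)^(1.4) = 34.36 bar.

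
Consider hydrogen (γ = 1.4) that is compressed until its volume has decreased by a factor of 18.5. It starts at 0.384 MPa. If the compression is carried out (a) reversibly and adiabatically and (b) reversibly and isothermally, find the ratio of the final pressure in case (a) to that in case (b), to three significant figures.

Isothermal: P_b = P₁(V₁/V₂) = 0.384×18.5.
Adiabatic: P_a = P₁(V₁/V₂)^γ = 0.384×18.5^(1.4).
P_a/P_b = (V₁/V₂)^(γ−1) = 18.5^(0.4) = 3.213.

P_adiabatic / P_isothermal ≈ 3.21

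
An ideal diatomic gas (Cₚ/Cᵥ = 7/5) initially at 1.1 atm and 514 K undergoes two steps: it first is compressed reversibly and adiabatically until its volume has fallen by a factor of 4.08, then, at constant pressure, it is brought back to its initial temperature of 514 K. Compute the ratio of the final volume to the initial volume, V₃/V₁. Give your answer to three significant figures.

Adiabatic step: V₂/V₁ = 0.2451; T₂ = T₁·4.08^(2/5) = 902 K.
Isobaric step: V₃/V₂ = T₃/T₂ = 514/902.
V₃/V₁ = (V₂/V₁)(V₃/V₂) = 0.2451 × (514/902) = 0.1397.

V₃/V₁ ≈ 0.140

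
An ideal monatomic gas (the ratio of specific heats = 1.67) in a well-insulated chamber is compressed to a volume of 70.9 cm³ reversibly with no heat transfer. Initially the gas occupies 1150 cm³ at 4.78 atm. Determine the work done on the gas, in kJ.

W ≈ 4.55 kJ

P₂ = P₁(V₁/V₂)^γ = 4.78×(1150/70.9)^(1.67) = 501.4 atm.
For a reversible adiabat, W_by_gas = (P₁V₁ − P₂V₂)/(γ−1).
W_by = (484300×0.00115 − 5.081×10^7×7.09×10^-5) / (0.67) = -4545 J.
W_on_gas = −W_by = 4545 J.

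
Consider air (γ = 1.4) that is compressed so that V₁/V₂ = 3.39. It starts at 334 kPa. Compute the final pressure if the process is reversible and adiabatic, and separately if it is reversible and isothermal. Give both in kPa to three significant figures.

Isothermal: P₂ = P₁(V₁/V₂) = 334×3.39 = 1132 kPa.
Adiabatic: P₂ = P₁(V₁/V₂)^γ = 334×3.39^(1.4) = 1845 kPa.

adiabatic: 1850 kPa; isothermal: 1130 kPa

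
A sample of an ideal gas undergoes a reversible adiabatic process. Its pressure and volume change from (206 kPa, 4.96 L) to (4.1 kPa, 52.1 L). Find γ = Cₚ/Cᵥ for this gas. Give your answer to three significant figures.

γ ≈ 1.67

PV^γ = const ⇒ γ = ln(P₂/P₁) / ln(V₁/V₂).
γ = ln(4.1/206) / ln(4.96/52.1) = 1.666.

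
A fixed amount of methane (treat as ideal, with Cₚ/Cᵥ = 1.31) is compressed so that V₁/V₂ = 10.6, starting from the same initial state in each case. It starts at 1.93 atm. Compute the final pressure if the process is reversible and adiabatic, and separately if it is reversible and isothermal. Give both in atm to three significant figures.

Isothermal: P₂ = P₁(V₁/V₂) = 1.93×10.6 = 20.46 atm.
Adiabatic: P₂ = P₁(V₁/V₂)^γ = 1.93×10.6^(1.31) = 42.53 atm.

adiabatic: 42.5 atm; isothermal: 20.5 atm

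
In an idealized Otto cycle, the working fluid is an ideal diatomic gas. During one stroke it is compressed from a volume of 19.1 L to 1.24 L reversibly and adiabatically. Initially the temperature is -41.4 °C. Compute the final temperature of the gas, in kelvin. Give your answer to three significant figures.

T₂ ≈ 692 K

For a reversible adiabat TV^(γ−1) is constant, so T₂ = T₁ (V₁/V₂)^(γ−1).
For a diatomic ideal gas γ = 7/5, so γ−1 = 2/5.
T₁ = -41.4 °C = 231.7 K.
T₂ = 231.7 × (19.1/1.24)^(2/5) = 691.9 K.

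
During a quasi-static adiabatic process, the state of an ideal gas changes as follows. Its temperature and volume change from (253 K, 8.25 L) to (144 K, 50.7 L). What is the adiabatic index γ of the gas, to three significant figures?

TV^(γ−1) = const ⇒ γ − 1 = ln(T₂/T₁) / ln(V₁/V₂).
γ = 1 + ln(144/253) / ln(8.25/50.7) = 1.31.

γ ≈ 1.31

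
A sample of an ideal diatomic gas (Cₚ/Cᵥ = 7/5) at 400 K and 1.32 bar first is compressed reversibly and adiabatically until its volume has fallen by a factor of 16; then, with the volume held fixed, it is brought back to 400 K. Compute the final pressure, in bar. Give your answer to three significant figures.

P₃ ≈ 21.1 bar

Adiabatic step (PV^γ = const): P₂ = 1.32×16^(7/5) = 64.02 bar; T₂ = 400×16^(2/5) = 1213 K.
Isochoric: P₃ = P₂(T₃/T₂) = 64.02 × (400/1213) = 21.12 bar.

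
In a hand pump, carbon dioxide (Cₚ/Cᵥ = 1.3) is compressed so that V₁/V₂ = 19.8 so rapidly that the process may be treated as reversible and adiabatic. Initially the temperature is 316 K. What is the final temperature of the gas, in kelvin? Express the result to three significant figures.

Adiabatic: T₁V₁^(γ−1) = T₂V₂^(γ−1) ⇒ T₂ = T₁ (V₁/V₂)^(γ−1).
T₂ = 316 × 19.8^(0.3) = 773.9 K.

T₂ ≈ 774 K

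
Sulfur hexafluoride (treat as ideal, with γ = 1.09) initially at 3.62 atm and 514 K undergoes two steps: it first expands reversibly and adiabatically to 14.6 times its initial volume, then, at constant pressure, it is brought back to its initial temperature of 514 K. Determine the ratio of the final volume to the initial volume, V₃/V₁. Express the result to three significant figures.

Adiabatic step: V₂/V₁ = 14.6; T₂ = T₁·(1/14.6)^(0.09) = 403.8 K.
Isobaric step: V₃/V₂ = T₃/T₂ = 514/403.8.
V₃/V₁ = (V₂/V₁)(V₃/V₂) = 14.6 × (514/403.8) = 18.58.

V₃/V₁ ≈ 18.6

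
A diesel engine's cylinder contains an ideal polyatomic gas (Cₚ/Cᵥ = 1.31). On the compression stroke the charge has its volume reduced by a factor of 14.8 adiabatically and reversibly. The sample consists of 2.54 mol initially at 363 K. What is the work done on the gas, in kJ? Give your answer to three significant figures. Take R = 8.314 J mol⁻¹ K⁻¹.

W ≈ 32.3 kJ

Adiabatic: T₁V₁^(γ−1) = T₂V₂^(γ−1) ⇒ T₂ = T₁ (V₁/V₂)^(γ−1).
T₂ = 363 × 14.8^(0.31) = 836.9 K.
Q = 0, so ΔU = W_on_gas = nCᵥΔT with Cᵥ = R/(γ−1) = 26.82 J/(mol·K).
ΔU = 2.54 × 26.82 × (836.9 − 363) = 32280 J.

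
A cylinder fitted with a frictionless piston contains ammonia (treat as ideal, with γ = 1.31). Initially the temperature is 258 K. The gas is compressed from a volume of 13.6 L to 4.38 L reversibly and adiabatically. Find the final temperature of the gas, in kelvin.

T₂ ≈ 367 K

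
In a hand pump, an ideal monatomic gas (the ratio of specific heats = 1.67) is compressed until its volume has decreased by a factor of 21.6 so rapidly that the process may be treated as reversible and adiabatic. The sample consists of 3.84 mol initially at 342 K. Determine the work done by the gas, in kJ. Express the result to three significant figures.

W ≈ -111 kJ

Adiabatic: T₁V₁^(γ−1) = T₂V₂^(γ−1) ⇒ T₂ = T₁ (V₁/V₂)^(γ−1).
T₂ = 342 × 21.6^(0.67) = 2680 K.
Q = 0, so ΔU = W_on_gas = nCᵥΔT with Cᵥ = R/(γ−1) = 12.41 J/(mol·K).
ΔU = 3.84 × 12.41 × (2680 − 342) = 111400 J.
Work done by the gas = −ΔU = -111400 J.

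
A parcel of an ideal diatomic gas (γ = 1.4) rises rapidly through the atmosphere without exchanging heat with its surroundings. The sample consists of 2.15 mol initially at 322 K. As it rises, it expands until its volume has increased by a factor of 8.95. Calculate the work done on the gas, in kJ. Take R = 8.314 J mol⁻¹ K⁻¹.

W ≈ -8.40 kJ

For a reversible adiabat TV^(γ−1) is constant, so T₂ = T₁ (V₁/V₂)^(γ−1).
T₂ = 322 × (1/8.95)^(0.4) = 134 K.
Q = 0, so ΔU = W_on_gas = nCᵥΔT with Cᵥ = R/(γ−1) = 20.79 J/(mol·K).
ΔU = 2.15 × 20.79 × (134 − 322) = -8401 J.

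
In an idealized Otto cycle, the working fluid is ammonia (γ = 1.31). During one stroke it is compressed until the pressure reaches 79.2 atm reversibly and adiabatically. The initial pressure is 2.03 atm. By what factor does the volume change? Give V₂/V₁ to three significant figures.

V₂/V₁ ≈ 0.0610

From PV^γ = const, V₂/V₁ = (P₁/P₂)^(1/γ).
V₂/V₁ = (2.03/79.2)^(0.763) = 0.061.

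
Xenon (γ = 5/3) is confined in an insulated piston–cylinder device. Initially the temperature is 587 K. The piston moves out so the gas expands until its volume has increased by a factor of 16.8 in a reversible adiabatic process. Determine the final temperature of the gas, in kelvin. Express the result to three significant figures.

T₂ ≈ 89.5 K

Adiabatic: T₁V₁^(γ−1) = T₂V₂^(γ−1) ⇒ T₂ = T₁ (V₁/V₂)^(γ−1).
T₂ = 587 × (1/16.8)^(2/3) = 89.49 K.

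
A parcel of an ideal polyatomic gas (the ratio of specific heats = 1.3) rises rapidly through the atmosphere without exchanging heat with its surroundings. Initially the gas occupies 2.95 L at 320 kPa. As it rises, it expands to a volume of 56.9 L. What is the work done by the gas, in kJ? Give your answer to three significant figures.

P₂ = P₁(V₁/V₂)^γ = 320×(2.95/56.9)^(1.3) = 6.828 kPa.
For a reversible adiabat, W_by_gas = (P₁V₁ − P₂V₂)/(γ−1).
W_by = (320000×0.00295 − 6828×0.0569) / (0.3) = 1852 J.

W ≈ 1.85 kJ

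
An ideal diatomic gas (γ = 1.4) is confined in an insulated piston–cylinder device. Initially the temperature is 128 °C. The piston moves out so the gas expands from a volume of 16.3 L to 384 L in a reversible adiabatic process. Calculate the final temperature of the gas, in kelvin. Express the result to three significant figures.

For a reversible adiabat TV^(γ−1) is constant, so T₂ = T₁ (V₁/V₂)^(γ−1).
T₁ = 128 °C = 401.1 K.
T₂ = 401.1 × (16.3/384)^(0.4) = 113.4 K.

T₂ ≈ 113 K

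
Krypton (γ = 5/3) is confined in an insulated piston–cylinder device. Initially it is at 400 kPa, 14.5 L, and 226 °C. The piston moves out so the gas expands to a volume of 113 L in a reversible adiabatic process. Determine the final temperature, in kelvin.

T₂ ≈ 127 K

For a reversible adiabat TV^(γ−1) is constant, so T₂ = T₁ (V₁/V₂)^(γ−1).
T₁ = 226 °C = 499.1 K.
T₂ = 499.1 × (14.5/113)^(2/3) = 127 K.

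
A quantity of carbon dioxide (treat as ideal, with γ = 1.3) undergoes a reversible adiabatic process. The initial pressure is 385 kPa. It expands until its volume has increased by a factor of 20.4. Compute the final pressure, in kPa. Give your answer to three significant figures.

Since PV^γ is constant along a reversible adiabat, P₂ = P₁ (V₁/V₂)^γ.
P₂ = 385 × (1/20.4)^(1.3) = 7.637 kPa.

P₂ ≈ 7.64 kPa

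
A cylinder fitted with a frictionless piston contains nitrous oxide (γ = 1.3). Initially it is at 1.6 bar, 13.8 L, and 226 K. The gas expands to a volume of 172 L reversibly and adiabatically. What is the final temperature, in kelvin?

For a reversible adiabat TV^(γ−1) is constant, so T₂ = T₁ (V₁/V₂)^(γ−1).
T₂ = 226 × (13.8/172)^(0.3) = 106 K.

T₂ ≈ 106 K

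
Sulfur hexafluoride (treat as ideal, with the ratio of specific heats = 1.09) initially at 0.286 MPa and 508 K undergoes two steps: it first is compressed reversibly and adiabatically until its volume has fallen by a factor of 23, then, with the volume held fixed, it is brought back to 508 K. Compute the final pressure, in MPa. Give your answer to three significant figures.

P₃ ≈ 6.58 MPa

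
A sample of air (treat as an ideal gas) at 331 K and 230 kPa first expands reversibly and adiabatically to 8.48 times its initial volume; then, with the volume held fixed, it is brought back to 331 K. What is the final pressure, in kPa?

P₃ ≈ 27.1 kPa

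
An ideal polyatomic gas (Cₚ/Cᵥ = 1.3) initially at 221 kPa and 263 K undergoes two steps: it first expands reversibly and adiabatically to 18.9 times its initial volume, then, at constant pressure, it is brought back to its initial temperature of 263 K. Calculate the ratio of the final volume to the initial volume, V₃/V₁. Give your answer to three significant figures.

V₃/V₁ ≈ 45.6

Adiabatic step: V₂/V₁ = 18.9; T₂ = T₁·(1/18.9)^(0.3) = 108.9 K.
Isobaric step: V₃/V₂ = T₃/T₂ = 263/108.9.
V₃/V₁ = (V₂/V₁)(V₃/V₂) = 18.9 × (263/108.9) = 45.65.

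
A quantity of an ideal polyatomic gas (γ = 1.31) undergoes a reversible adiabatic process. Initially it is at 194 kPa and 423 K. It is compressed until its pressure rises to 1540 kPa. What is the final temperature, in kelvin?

T₂ ≈ 691 K

Along an adiabat T P^((1−γ)/γ) is constant, so T₂ = T₁ (P₂/P₁)^((γ−1)/γ).
T₂ = 423 × (1540/194)^(0.237) = 690.6 K.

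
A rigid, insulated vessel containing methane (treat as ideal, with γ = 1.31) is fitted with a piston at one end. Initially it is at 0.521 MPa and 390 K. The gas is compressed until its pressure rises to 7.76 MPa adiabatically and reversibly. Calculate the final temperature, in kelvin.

Adiabatic: T₂/T₁ = (P₂/P₁)^((γ−1)/γ).
T₂ = 390 × (7.76/0.521)^(0.237) = 739 K.

T₂ ≈ 739 K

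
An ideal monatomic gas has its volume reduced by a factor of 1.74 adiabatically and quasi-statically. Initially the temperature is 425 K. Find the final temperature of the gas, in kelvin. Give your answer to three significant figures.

Adiabatic: T₁V₁^(γ−1) = T₂V₂^(γ−1) ⇒ T₂ = T₁ (V₁/V₂)^(γ−1).
For a monatomic ideal gas γ = 5/3, so γ−1 = 2/3.
T₂ = 425 × 1.74^(2/3) = 614.8 K.

T₂ ≈ 615 K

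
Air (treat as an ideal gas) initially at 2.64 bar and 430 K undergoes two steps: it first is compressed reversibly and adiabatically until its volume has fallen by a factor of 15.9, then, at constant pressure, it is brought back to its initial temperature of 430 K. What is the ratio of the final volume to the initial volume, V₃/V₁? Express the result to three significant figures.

For a diatomic ideal gas γ = 7/5.
Adiabatic step: V₂/V₁ = 0.06289; T₂ = T₁·15.9^(2/5) = 1300 K.
Isobaric step: V₃/V₂ = T₃/T₂ = 430/1300.
V₃/V₁ = (V₂/V₁)(V₃/V₂) = 0.06289 × (430/1300) = 0.0208.

V₃/V₁ ≈ 0.0208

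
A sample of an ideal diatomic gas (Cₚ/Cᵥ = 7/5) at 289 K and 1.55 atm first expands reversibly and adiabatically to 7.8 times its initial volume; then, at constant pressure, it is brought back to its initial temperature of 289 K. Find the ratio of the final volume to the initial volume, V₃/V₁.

Adiabatic step: V₂/V₁ = 7.8; T₂ = T₁·(1/7.8)^(2/5) = 127.1 K.
Isobaric step: V₃/V₂ = T₃/T₂ = 289/127.1.
V₃/V₁ = (V₂/V₁)(V₃/V₂) = 7.8 × (289/127.1) = 17.74.

V₃/V₁ ≈ 17.7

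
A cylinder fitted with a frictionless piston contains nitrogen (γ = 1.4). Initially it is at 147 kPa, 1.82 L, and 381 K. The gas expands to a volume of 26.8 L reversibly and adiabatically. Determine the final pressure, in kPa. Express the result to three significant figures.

P₂ ≈ 3.40 kPa

Adiabatic: P₁V₁^γ = P₂V₂^γ ⇒ P₂ = P₁ (V₁/V₂)^γ.
P₂ = 147 × (1.82/26.8)^(1.4) = 3.404 kPa.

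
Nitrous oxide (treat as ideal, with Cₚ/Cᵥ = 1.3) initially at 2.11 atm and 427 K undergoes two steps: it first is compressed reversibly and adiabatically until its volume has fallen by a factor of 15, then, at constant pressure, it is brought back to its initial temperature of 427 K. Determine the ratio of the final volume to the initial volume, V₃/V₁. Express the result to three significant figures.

V₃/V₁ ≈ 0.0296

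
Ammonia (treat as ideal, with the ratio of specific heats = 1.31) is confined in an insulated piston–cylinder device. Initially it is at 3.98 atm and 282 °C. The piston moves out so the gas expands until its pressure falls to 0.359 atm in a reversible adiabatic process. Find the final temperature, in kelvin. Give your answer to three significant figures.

Along an adiabat T P^((1−γ)/γ) is constant, so T₂ = T₁ (P₂/P₁)^((γ−1)/γ).
T₁ = 282 °C = 555.1 K.
T₂ = 555.1 × (0.359/3.98)^(0.237) = 314.2 K.

T₂ ≈ 314 K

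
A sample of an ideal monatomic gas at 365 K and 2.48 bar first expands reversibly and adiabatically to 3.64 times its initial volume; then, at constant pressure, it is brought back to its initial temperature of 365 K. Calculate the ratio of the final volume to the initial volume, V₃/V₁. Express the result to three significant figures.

For a monatomic ideal gas γ = 5/3.
Adiabatic step: V₂/V₁ = 3.64; T₂ = T₁·(1/3.64)^(2/3) = 154.3 K.
Isobaric step: V₃/V₂ = T₃/T₂ = 365/154.3.
V₃/V₁ = (V₂/V₁)(V₃/V₂) = 3.64 × (365/154.3) = 8.613.

V₃/V₁ ≈ 8.61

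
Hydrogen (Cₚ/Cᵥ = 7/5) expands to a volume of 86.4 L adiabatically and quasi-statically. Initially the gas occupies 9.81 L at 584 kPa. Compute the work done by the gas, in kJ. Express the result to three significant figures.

W ≈ 8.32 kJ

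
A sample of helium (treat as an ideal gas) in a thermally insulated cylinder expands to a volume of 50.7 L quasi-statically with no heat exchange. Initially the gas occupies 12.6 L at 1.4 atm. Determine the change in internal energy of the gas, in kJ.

γ = 5/3 for a monatomic ideal gas.
P₂ = P₁(V₁/V₂)^γ = 1.4×(12.6/50.7)^(5/3) = 0.1375 atm.
For a reversible adiabat, W_by_gas = (P₁V₁ − P₂V₂)/(γ−1).
W_by = (141900×0.0126 − 13940×0.0507) / (2/3) = 1621 J.
Q = 0 ⇒ ΔU = −W_by = -1621 J.

ΔU ≈ -1.62 kJ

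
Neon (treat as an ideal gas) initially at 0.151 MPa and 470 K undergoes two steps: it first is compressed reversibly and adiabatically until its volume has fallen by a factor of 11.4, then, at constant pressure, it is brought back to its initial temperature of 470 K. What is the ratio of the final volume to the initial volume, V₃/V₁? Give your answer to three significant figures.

For a monatomic ideal gas γ = 5/3.
Adiabatic step: V₂/V₁ = 0.08772; T₂ = T₁·11.4^(2/3) = 2381 K.
Isobaric step: V₃/V₂ = T₃/T₂ = 470/2381.
V₃/V₁ = (V₂/V₁)(V₃/V₂) = 0.08772 × (470/2381) = 0.01732.

V₃/V₁ ≈ 0.0173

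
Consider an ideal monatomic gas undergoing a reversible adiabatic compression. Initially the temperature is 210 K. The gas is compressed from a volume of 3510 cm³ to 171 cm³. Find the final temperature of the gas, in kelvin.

T₂ ≈ 1570 K

For a reversible adiabat TV^(γ−1) is constant, so T₂ = T₁ (V₁/V₂)^(γ−1).
For a monatomic ideal gas γ = 5/3, so γ−1 = 2/3.
T₂ = 210 × (3510/171)^(2/3) = 1574 K.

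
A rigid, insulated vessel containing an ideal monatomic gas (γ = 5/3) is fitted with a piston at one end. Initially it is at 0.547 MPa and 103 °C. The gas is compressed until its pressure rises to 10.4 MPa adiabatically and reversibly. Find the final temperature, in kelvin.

Adiabatic: T₂/T₁ = (P₂/P₁)^((γ−1)/γ).
T₁ = 103 °C = 376.1 K.
T₂ = 376.1 × (10.4/0.547)^(2/5) = 1222 K.

T₂ ≈ 1220 K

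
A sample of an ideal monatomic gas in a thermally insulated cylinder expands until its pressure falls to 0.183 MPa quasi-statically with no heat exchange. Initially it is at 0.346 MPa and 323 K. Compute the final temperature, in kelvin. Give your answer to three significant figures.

Along an adiabat T P^((1−γ)/γ) is constant, so T₂ = T₁ (P₂/P₁)^((γ−1)/γ).
For a monatomic ideal gas γ = 5/3, so (γ−1)/γ = 2/5.
T₂ = 323 × (0.183/0.346)^(2/5) = 250.4 K.

T₂ ≈ 250 K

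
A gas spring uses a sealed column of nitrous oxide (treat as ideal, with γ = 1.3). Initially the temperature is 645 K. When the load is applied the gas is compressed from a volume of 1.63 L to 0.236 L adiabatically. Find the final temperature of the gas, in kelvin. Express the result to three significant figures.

T₂ ≈ 1150 K

For a reversible adiabat TV^(γ−1) is constant, so T₂ = T₁ (V₁/V₂)^(γ−1).
T₂ = 645 × (1.63/0.236)^(0.3) = 1152 K.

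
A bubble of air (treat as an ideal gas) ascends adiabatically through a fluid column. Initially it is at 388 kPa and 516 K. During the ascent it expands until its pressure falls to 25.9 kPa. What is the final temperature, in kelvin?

T₂ ≈ 238 K

Along an adiabat T P^((1−γ)/γ) is constant, so T₂ = T₁ (P₂/P₁)^((γ−1)/γ).
For a diatomic ideal gas γ = 7/5, so (γ−1)/γ = 2/7.
T₂ = 516 × (25.9/388)^(2/7) = 238.1 K.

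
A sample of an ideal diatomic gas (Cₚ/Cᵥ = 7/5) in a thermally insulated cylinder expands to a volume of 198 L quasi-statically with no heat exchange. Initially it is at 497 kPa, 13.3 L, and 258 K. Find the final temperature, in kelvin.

T₂ ≈ 87.6 K

For a reversible adiabat TV^(γ−1) is constant, so T₂ = T₁ (V₁/V₂)^(γ−1).
T₂ = 258 × (13.3/198)^(2/5) = 87.6 K.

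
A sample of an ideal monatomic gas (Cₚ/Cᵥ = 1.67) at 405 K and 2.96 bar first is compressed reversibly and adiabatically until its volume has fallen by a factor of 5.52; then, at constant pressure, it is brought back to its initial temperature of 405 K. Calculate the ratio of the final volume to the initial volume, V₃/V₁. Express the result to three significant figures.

V₃/V₁ ≈ 0.0577

Adiabatic step: V₂/V₁ = 0.1812; T₂ = T₁·5.52^(0.67) = 1272 K.
Isobaric step: V₃/V₂ = T₃/T₂ = 405/1272.
V₃/V₁ = (V₂/V₁)(V₃/V₂) = 0.1812 × (405/1272) = 0.05767.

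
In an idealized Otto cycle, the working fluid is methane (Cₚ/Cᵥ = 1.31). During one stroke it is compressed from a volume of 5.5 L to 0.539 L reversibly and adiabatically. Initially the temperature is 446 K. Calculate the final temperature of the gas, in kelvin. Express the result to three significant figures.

T₂ ≈ 916 K

Adiabatic: T₁V₁^(γ−1) = T₂V₂^(γ−1) ⇒ T₂ = T₁ (V₁/V₂)^(γ−1).
T₂ = 446 × (5.5/0.539)^(0.31) = 916.3 K.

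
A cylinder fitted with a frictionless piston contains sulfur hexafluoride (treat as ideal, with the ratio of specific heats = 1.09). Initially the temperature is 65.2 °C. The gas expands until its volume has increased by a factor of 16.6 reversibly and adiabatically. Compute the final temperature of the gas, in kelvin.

T₂ ≈ 263 K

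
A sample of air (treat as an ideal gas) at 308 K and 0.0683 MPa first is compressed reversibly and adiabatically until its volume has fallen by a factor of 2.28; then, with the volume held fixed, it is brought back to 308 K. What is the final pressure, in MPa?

For a diatomic ideal gas γ = 7/5.
Adiabatic step (PV^γ = const): P₂ = 0.0683×2.28^(7/5) = 0.2165 MPa; T₂ = 308×2.28^(2/5) = 428.3 K.
Isochoric: P₃ = P₂(T₃/T₂) = 0.2165 × (308/428.3) = 0.1557 MPa.

P₃ ≈ 0.156 MPa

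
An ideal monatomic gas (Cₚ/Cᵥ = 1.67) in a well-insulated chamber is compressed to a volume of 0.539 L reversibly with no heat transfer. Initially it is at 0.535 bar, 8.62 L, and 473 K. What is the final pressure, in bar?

Adiabatic: P₁V₁^γ = P₂V₂^γ ⇒ P₂ = P₁ (V₁/V₂)^γ.
P₂ = 0.535 × (8.62/0.539)^(1.67) = 54.81 bar.

P₂ ≈ 54.8 bar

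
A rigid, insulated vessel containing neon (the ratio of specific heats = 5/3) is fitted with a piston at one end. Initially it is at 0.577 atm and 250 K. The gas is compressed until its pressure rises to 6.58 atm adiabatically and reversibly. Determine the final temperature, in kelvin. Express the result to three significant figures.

Along an adiabat T P^((1−γ)/γ) is constant, so T₂ = T₁ (P₂/P₁)^((γ−1)/γ).
T₂ = 250 × (6.58/0.577)^(2/5) = 661.9 K.

T₂ ≈ 662 K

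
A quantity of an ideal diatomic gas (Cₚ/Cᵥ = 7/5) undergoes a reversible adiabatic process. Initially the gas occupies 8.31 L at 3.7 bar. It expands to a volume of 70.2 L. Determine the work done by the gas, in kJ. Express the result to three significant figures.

W ≈ 4.41 kJ

P₂ = P₁(V₁/V₂)^γ = 3.7×(8.31/70.2)^(7/5) = 0.1865 bar.
For a reversible adiabat, W_by_gas = (P₁V₁ − P₂V₂)/(γ−1).
W_by = (370000×0.00831 − 18650×0.0702) / (2/5) = 4413 J.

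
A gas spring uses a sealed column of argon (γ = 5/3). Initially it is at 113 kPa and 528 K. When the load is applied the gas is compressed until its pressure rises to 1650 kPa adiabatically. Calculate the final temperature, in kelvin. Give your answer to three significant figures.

Adiabatic: T₂/T₁ = (P₂/P₁)^((γ−1)/γ).
T₂ = 528 × (1650/113)^(2/5) = 1543 K.

T₂ ≈ 1540 K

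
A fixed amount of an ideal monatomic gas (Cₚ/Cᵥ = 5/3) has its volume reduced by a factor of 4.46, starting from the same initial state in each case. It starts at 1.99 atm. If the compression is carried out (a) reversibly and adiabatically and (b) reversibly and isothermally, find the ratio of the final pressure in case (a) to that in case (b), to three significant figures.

Isothermal: P_b = P₁(V₁/V₂) = 1.99×4.46.
Adiabatic: P_a = P₁(V₁/V₂)^γ = 1.99×4.46^(5/3).
P_a/P_b = (V₁/V₂)^(γ−1) = 4.46^(2/3) = 2.71.

P_adiabatic / P_isothermal ≈ 2.71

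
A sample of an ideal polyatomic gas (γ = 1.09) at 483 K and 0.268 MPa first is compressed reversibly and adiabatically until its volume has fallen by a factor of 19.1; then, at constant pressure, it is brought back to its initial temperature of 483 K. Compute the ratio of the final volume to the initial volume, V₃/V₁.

Adiabatic step: V₂/V₁ = 0.05236; T₂ = T₁·19.1^(0.09) = 629.9 K.
Isobaric step: V₃/V₂ = T₃/T₂ = 483/629.9.
V₃/V₁ = (V₂/V₁)(V₃/V₂) = 0.05236 × (483/629.9) = 0.04015.

V₃/V₁ ≈ 0.0401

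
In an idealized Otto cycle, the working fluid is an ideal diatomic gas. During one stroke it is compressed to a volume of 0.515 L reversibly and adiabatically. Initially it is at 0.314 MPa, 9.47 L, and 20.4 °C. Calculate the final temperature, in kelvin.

T₂ ≈ 941 K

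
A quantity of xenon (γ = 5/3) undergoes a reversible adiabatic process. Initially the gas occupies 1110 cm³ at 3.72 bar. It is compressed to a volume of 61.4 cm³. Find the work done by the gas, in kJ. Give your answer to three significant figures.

W ≈ -3.65 kJ

P₂ = P₁(V₁/V₂)^γ = 3.72×(1110/61.4)^(5/3) = 463.2 bar.
For a reversible adiabat, W_by_gas = (P₁V₁ − P₂V₂)/(γ−1).
W_by = (372000×0.00111 − 4.632×10^7×6.14×10^-5) / (2/3) = -3647 J.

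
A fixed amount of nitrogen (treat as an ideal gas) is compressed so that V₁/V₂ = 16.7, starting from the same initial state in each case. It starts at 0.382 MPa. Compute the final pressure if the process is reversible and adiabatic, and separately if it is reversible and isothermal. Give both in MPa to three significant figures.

For a diatomic ideal gas γ = 7/5.
Isothermal: P₂ = P₁(V₁/V₂) = 0.382×16.7 = 6.379 MPa.
Adiabatic: P₂ = P₁(V₁/V₂)^γ = 0.382×16.7^(7/5) = 19.67 MPa.

adiabatic: 19.7 MPa; isothermal: 6.38 MPa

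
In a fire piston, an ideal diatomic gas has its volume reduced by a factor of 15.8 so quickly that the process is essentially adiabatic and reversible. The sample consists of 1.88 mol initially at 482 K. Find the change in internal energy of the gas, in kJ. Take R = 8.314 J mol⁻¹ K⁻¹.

ΔU ≈ 38.0 kJ

Adiabatic: T₁V₁^(γ−1) = T₂V₂^(γ−1) ⇒ T₂ = T₁ (V₁/V₂)^(γ−1).
γ = 7/5 for a diatomic ideal gas, so γ−1 = 2/5.
T₂ = 482 × 15.8^(2/5) = 1454 K.
Q = 0, so ΔU = W_on_gas = nCᵥΔT with Cᵥ = R/(γ−1) = 20.79 J/(mol·K).
ΔU = 1.88 × 20.79 × (1454 − 482) = 37970 J.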